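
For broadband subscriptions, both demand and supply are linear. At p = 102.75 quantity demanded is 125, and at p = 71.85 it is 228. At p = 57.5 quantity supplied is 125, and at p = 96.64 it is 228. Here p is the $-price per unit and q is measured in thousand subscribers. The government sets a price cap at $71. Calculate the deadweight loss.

$327.12 thousand

Demand slope = (71.85 − 102.75)/(228 − 125) = −0.3, so p = 140.25 − 0.3q.
Supply slope = (96.64 − 57.5)/(228 − 125) = 0.38, so p = 10 + 0.38q.
Competitive equilibrium: 140.25 − 0.3q = 10 + 0.38q → q* = 191.5441, p* = 82.7868.
At the ceiling p = 71, quantity supplied = (71 − 10)/0.38 = 160.5263.
Willingness to pay at q' = 160.5263: 140.25 − 0.3·160.5263 = 92.0921.
Δq = 191.5441 − 160.5263 = 31.0178; wedge = 92.0921 − 71 = 21.0921.
DWL = ½ × 31.0178 × 21.0921 = $327.12 thousand.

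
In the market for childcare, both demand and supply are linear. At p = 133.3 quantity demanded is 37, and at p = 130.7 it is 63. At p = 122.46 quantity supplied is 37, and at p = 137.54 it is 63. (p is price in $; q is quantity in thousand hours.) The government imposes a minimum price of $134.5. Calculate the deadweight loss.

$265.44 thousand

Demand slope = (130.7 − 133.3)/(63 − 37) = −0.1, so p = 137 − 0.1q.
Supply slope = (137.54 − 122.46)/(63 − 37) = 0.58, so p = 101 + 0.58q.
Competitive equilibrium: 137 − 0.1q = 101 + 0.58q → q* = 52.9412, p* = 131.7059.
At the floor p = 134.5, quantity demanded = (137 − 134.5)/0.1 = 25.
Sellers' marginal cost at q' = 25: 101 + 0.58·25 = 115.5.
Δq = 52.9412 − 25 = 27.9412; wedge = 134.5 − 115.5 = 19.
DWL = ½ × 27.9412 × 19 = $265.44 thousand.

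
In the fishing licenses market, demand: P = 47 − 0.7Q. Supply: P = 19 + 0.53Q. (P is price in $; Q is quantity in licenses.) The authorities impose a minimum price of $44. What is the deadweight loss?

Competitive equilibrium: 47 − 0.7Q = 19 + 0.53Q → Q* = 22.7642, P* = 31.065.
At the floor P = 44, quantity demanded = (47 − 44)/0.7 = 4.2857.
Sellers' marginal cost at Q' = 4.2857: 19 + 0.53·4.2857 = 21.2714.
ΔQ = 22.7642 − 4.2857 = 18.4785; wedge = 44 − 21.2714 = 22.7286.
The triangle = ½ × 18.4785 × 22.7286 = $210.

$210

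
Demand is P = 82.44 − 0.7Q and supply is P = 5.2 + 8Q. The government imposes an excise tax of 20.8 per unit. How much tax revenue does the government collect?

Competitive equilibrium: 82.44 − 0.7Q = 5.2 + 8Q → Q* = 8.8782, P* = 76.2253.
With the tax, the buyer price exceeds the seller price by 20.8: (82.44 − 0.7Q) − (5.2 + 8Q) = 20.8 → Q' = 6.4874.
Tax revenue = 20.8 × 6.4874 = 134.94.

134.94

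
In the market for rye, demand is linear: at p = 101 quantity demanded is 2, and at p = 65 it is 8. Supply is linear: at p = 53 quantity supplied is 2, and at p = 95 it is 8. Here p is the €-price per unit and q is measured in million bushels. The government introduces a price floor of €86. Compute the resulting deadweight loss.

Demand slope = (65 − 101)/(8 − 2) = −6, so p = 113 − 6q.
Supply slope = (95 − 53)/(8 − 2) = 7, so p = 39 + 7q.
Competitive equilibrium: 113 − 6q = 39 + 7q → q* = 5.6923, p* = 78.8462.
At the floor p = 86, quantity demanded = (113 − 86)/6 = 4.5.
Sellers' marginal cost at q' = 4.5: 39 + 7·4.5 = 70.5.
Δq = 5.6923 − 4.5 = 1.1923; wedge = 86 − 70.5 = 15.5.
Welfare loss = ½ × 1.1923 × 15.5 = €9.24 million.

€9.24 million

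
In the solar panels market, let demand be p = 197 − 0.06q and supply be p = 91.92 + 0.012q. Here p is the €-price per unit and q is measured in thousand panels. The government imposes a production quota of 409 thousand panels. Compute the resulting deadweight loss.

€39723.61 thousand

Competitive equilibrium: 197 − 0.06q = 91.92 + 0.012q → q* = 1459.4444, p* = 109.4333.
At q = 409: demand price = 197 − 0.06·409 = 172.46; supply price = 91.92 + 0.012·409 = 96.828.
Δq = 1459.4444 − 409 = 1050.4444; wedge = 172.46 − 96.828 = 75.632.
The triangle = ½ × 1050.4444 × 75.632 = €39723.61 thousand.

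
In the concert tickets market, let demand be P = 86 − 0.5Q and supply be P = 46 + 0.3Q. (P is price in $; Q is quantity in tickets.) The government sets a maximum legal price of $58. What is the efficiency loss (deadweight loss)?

$40

Competitive equilibrium: 86 − 0.5Q = 46 + 0.3Q → Q* = 50, P* = 61.
At the ceiling P = 58, quantity supplied = (58 − 46)/0.3 = 40.
Willingness to pay at Q' = 40: 86 − 0.5·40 = 66.
ΔQ = 50 − 40 = 10; wedge = 66 − 58 = 8.
Welfare loss = ½ × 10 × 8 = $40.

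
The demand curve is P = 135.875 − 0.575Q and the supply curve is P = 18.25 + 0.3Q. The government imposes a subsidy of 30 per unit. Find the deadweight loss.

Competitive equilibrium: 135.875 − 0.575Q = 18.25 + 0.3Q → Q* = 134.4286, P* = 58.5786.
The subsidy lowers effective supply by 30: P = 0.3Q − 11.75.
New quantity: 135.875 − 0.575Q = 0.3Q − 11.75 → Q' = 168.7143.
Overproduction ΔQ = 168.7143 − 134.4286 = 34.2857; wedge = subsidy = 30.
Deadweight loss = ½ × 34.2857 × 30 = 514.29.

514.29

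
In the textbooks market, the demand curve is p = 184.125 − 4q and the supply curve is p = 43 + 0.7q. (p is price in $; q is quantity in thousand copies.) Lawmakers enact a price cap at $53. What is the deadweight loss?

$582.27 thousand

Competitive equilibrium: 184.125 − 4q = 43 + 0.7q → q* = 30.0266, p* = 64.0186.
At the ceiling p = 53, quantity supplied = (53 − 43)/0.7 = 14.2857.
Willingness to pay at q' = 14.2857: 184.125 − 4·14.2857 = 126.9822.
Δq = 30.0266 − 14.2857 = 15.7409; wedge = 126.9822 − 53 = 73.9822.
Deadweight loss = ½ × 15.7409 × 73.9822 = $582.27 thousand.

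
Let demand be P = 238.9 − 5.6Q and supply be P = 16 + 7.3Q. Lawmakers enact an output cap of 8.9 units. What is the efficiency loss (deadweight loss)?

Competitive equilibrium: 238.9 − 5.6Q = 16 + 7.3Q → Q* = 17.2791, P* = 142.1372.
At Q = 8.9: demand price = 238.9 − 5.6·8.9 = 189.06; supply price = 16 + 7.3·8.9 = 80.97.
ΔQ = 17.2791 − 8.9 = 8.3791; wedge = 189.06 − 80.97 = 108.09.
Deadweight loss = ½ × 8.3791 × 108.09 = 452.85.

452.85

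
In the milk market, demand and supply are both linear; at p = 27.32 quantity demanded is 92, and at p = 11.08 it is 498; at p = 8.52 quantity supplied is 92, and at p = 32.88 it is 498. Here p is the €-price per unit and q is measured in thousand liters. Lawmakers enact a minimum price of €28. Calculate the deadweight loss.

€2101.25 thousand

Demand slope = (11.08 − 27.32)/(498 − 92) = −0.04, so p = 31 − 0.04q.
Supply slope = (32.88 − 8.52)/(498 − 92) = 0.06, so p = 3 + 0.06q.
Competitive equilibrium: 31 − 0.04q = 3 + 0.06q → q* = 280, p* = 19.8.
At the floor p = 28, quantity demanded = (31 − 28)/0.04 = 75.
Sellers' marginal cost at q' = 75: 3 + 0.06·75 = 7.5.
Δq = 280 − 75 = 205; wedge = 28 − 7.5 = 20.5.
Deadweight loss = ½ × 205 × 20.5 = €2101.25 thousand.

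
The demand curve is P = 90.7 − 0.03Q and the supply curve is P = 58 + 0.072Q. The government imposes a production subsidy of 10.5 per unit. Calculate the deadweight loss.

540.44

Competitive equilibrium: 90.7 − 0.03Q = 58 + 0.072Q → Q* = 320.5882, P* = 81.0824.
The subsidy lowers effective supply by 10.5: P = 47.5 + 0.072Q.
New quantity: 90.7 − 0.03Q = 47.5 + 0.072Q → Q' = 423.5294.
Overproduction ΔQ = 423.5294 − 320.5882 = 102.9412; wedge = subsidy = 10.5.
Welfare loss = ½ × 102.9412 × 10.5 = 540.44.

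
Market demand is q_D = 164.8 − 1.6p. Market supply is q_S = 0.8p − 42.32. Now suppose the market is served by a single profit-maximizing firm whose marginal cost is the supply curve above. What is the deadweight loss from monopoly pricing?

In inverse form: demand p = 103 − 0.625q, supply p = 52.9 + 1.25q.
Competitive equilibrium: 103 − 0.625q = 52.9 + 1.25q → q* = 26.72, p* = 86.3.
Marginal revenue: MR = 103 − 1.25q. Set MR = MC: 103 − 1.25q = 52.9 + 1.25q → q_m = 20.04.
Price p_m = 103 − 0.625·20.04 = 90.475; MC(q_m) = 52.9 + 1.25·20.04 = 77.95.
Competitive q* = 26.72, so Δq = 6.68; wedge = 90.475 − 77.95 = 12.525.
DWL = ½ × 6.68 × 12.525 = 41.83.

41.83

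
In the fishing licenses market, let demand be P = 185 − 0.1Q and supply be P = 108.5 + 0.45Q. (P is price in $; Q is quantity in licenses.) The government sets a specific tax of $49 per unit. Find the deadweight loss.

$2182.73

Competitive equilibrium: 185 − 0.1Q = 108.5 + 0.45Q → Q* = 139.0909, P* = 171.0909.
With the tax, the buyer price exceeds the seller price by 49: (185 − 0.1Q) − (108.5 + 0.45Q) = 49 → Q' = 50.
ΔQ = 139.0909 − 50 = 89.0909; the wedge equals the tax, 49.
Welfare loss = ½ × 89.0909 × 49 = $2182.73.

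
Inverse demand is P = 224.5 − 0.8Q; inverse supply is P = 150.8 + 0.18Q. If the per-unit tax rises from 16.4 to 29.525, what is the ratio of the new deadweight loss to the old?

3.241

Competitive equilibrium: 224.5 − 0.8Q = 150.8 + 0.18Q → Q* = 75.2041, P* = 164.3367.
For a per-unit tax t: ΔQ = t/0.98, so DWL = ½·t·(t/0.98) = t²/1.96.
At t = 16.4: DWL = 137.224. At t = 29.525: DWL = 444.758.
Ratio = (29.525/16.4)² = 3.241.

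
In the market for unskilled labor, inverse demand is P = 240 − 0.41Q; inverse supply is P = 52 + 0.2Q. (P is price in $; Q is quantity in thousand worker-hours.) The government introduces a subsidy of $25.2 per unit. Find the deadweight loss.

$520.52 thousand

Competitive equilibrium: 240 − 0.41Q = 52 + 0.2Q → Q* = 308.1967, P* = 113.6393.
The subsidy lowers effective supply by 25.2: P = 26.8 + 0.2Q.
New quantity: 240 − 0.41Q = 26.8 + 0.2Q → Q' = 349.5082.
Overproduction ΔQ = 349.5082 − 308.1967 = 41.3115; wedge = subsidy = 25.2.
DWL = ½ × 41.3115 × 25.2 = $520.52 thousand.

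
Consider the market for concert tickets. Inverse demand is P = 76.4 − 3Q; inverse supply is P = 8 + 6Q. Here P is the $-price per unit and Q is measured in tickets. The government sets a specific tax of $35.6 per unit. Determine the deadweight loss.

$70.41

Competitive equilibrium: 76.4 − 3Q = 8 + 6Q → Q* = 7.6, P* = 53.6.
With the tax, the buyer price exceeds the seller price by 35.6: (76.4 − 3Q) − (8 + 6Q) = 35.6 → Q' = 3.6444.
ΔQ = 7.6 − 3.6444 = 3.9556; the wedge equals the tax, 35.6.
The triangle = ½ × 3.9556 × 35.6 = $70.41.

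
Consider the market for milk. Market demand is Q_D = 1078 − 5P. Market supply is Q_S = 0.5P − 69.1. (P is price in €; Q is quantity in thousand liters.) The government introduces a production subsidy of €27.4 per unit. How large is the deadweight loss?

€170.63 thousand

In inverse form: demand P = 215.6 − 0.2Q, supply P = 138.2 + 2Q.
Competitive equilibrium: 215.6 − 0.2Q = 138.2 + 2Q → Q* = 35.1818, P* = 208.5636.
The subsidy lowers effective supply by 27.4: P = 110.8 + 2Q.
New quantity: 215.6 − 0.2Q = 110.8 + 2Q → Q' = 47.6364.
Overproduction ΔQ = 47.6364 − 35.1818 = 12.4546; wedge = subsidy = 27.4.
Deadweight loss = ½ × 12.4546 × 27.4 = €170.63 thousand.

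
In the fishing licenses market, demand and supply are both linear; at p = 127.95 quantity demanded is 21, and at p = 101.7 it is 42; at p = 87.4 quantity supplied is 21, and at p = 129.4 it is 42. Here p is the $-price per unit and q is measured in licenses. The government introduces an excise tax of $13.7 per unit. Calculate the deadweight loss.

$28.88

Demand slope = (101.7 − 127.95)/(42 − 21) = −1.25, so p = 154.2 − 1.25q.
Supply slope = (129.4 − 87.4)/(42 − 21) = 2, so p = 45.4 + 2q.
Competitive equilibrium: 154.2 − 1.25q = 45.4 + 2q → q* = 33.4769, p* = 112.3538.
With the tax, the buyer price exceeds the seller price by 13.7: (154.2 − 1.25q) − (45.4 + 2q) = 13.7 → q' = 29.2615.
Δq = 33.4769 − 29.2615 = 4.2154; the wedge equals the tax, 13.7.
Welfare loss = ½ × 4.2154 × 13.7 = $28.88.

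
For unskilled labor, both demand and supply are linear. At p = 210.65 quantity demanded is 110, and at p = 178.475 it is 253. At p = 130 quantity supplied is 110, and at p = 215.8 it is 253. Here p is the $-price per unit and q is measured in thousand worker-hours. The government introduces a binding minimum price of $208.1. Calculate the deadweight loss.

$3081.02 thousand

Demand slope = (178.475 − 210.65)/(253 − 110) = −0.225, so p = 235.4 − 0.225q.
Supply slope = (215.8 − 130)/(253 − 110) = 0.6, so p = 64 + 0.6q.
Competitive equilibrium: 235.4 − 0.225q = 64 + 0.6q → q* = 207.75758, p* = 188.65455.
At the floor p = 208.1, quantity demanded = (235.4 − 208.1)/0.225 = 121.33333.
Sellers' marginal cost at q' = 121.33333: 64 + 0.6·121.33333 = 136.8.
Δq = 207.75758 − 121.33333 = 86.42425; wedge = 208.1 − 136.8 = 71.3.
DWL = ½ × 86.42425 × 71.3 = $3081.02 thousand.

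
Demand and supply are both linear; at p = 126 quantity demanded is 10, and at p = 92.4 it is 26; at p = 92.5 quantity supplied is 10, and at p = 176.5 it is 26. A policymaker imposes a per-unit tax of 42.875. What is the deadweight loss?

Demand slope = (92.4 − 126)/(26 − 10) = −2.1, so p = 147 − 2.1q.
Supply slope = (176.5 − 92.5)/(26 − 10) = 5.25, so p = 40 + 5.25q.
Competitive equilibrium: 147 − 2.1q = 40 + 5.25q → q* = 14.5578, p* = 116.4286.
With the tax, the buyer price exceeds the seller price by 42.875: (147 − 2.1q) − (40 + 5.25q) = 42.875 → q' = 8.7245.
Δq = 14.5578 − 8.7245 = 5.8333; the wedge equals the tax, 42.875.
The triangle = ½ × 5.8333 × 42.875 = 125.05.

125.05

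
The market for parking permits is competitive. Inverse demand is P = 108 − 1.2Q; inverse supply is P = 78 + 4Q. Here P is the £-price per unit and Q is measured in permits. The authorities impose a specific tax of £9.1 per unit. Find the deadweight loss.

Competitive equilibrium: 108 − 1.2Q = 78 + 4Q → Q* = 5.7692, P* = 101.0769.
With the tax, the buyer price exceeds the seller price by 9.1: (108 − 1.2Q) − (78 + 4Q) = 9.1 → Q' = 4.0192.
ΔQ = 5.7692 − 4.0192 = 1.75; the wedge equals the tax, 9.1.
Welfare loss = ½ × 1.75 × 9.1 = £7.96.

£7.96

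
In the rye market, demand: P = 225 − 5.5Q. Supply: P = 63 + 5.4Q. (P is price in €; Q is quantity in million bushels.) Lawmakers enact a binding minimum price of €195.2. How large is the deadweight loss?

€486.10 million

Competitive equilibrium: 225 − 5.5Q = 63 + 5.4Q → Q* = 14.8624, P* = 143.2569.
At the floor P = 195.2, quantity demanded = (225 − 195.2)/5.5 = 5.4182.
Sellers' marginal cost at Q' = 5.4182: 63 + 5.4·5.4182 = 92.2583.
ΔQ = 14.8624 − 5.4182 = 9.4442; wedge = 195.2 − 92.2583 = 102.9417.
Welfare loss = ½ × 9.4442 × 102.9417 = €486.10 million.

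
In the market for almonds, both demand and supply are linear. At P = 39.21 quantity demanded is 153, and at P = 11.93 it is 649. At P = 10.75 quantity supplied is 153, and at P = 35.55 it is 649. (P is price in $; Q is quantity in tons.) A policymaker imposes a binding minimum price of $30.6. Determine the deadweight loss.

Demand slope = (11.93 − 39.21)/(649 − 153) = −0.055, so P = 47.625 − 0.055Q.
Supply slope = (35.55 − 10.75)/(649 − 153) = 0.05, so P = 3.1 + 0.05Q.
Competitive equilibrium: 47.625 − 0.055Q = 3.1 + 0.05Q → Q* = 424.0476, P* = 24.3024.
At the floor P = 30.6, quantity demanded = (47.625 − 30.6)/0.055 = 309.5455.
Sellers' marginal cost at Q' = 309.5455: 3.1 + 0.05·309.5455 = 18.5773.
ΔQ = 424.0476 − 309.5455 = 114.5021; wedge = 30.6 − 18.5773 = 12.0227.
The triangle = ½ × 114.5021 × 12.0227 = $688.31.

$688.31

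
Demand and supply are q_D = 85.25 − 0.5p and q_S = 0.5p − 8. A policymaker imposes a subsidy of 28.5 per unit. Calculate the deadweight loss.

In inverse form: demand p = 170.5 − 2q, supply p = 16 + 2q.
Competitive equilibrium: 170.5 − 2q = 16 + 2q → q* = 38.625, p* = 93.25.
The subsidy lowers effective supply by 28.5: p = 2q − 12.5.
New quantity: 170.5 − 2q = 2q − 12.5 → q' = 45.75.
Overproduction Δq = 45.75 − 38.625 = 7.125; wedge = subsidy = 28.5.
Deadweight loss = ½ × 7.125 × 28.5 = 101.53.

101.53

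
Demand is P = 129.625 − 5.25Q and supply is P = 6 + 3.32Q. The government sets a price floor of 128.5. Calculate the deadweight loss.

Competitive equilibrium: 129.625 − 5.25Q = 6 + 3.32Q → Q* = 14.4253, P* = 53.8921.
At the floor P = 128.5, quantity demanded = (129.625 − 128.5)/5.25 = 0.2143.
Sellers' marginal cost at Q' = 0.2143: 6 + 3.32·0.2143 = 6.7115.
ΔQ = 14.4253 − 0.2143 = 14.211; wedge = 128.5 − 6.7115 = 121.7885.
Deadweight loss = ½ × 14.211 × 121.7885 = 865.37.

865.37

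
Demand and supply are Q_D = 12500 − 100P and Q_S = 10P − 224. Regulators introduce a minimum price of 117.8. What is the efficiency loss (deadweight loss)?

In inverse form: demand P = 125 − 0.01Q, supply P = 22.4 + 0.1Q.
Competitive equilibrium: 125 − 0.01Q = 22.4 + 0.1Q → Q* = 932.7273, P* = 115.6727.
At the floor P = 117.8, quantity demanded = (125 − 117.8)/0.01 = 720.
Sellers' marginal cost at Q' = 720: 22.4 + 0.1·720 = 94.4.
ΔQ = 932.7273 − 720 = 212.7273; wedge = 117.8 − 94.4 = 23.4.
The triangle = ½ × 212.7273 × 23.4 = 2488.91.

2488.91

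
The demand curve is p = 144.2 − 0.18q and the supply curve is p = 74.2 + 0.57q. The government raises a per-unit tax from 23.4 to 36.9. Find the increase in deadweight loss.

542.70

Competitive equilibrium: 144.2 − 0.18q = 74.2 + 0.57q → q* = 93.3333, p* = 127.4.
For a per-unit tax t: Δq = t/0.75, so DWL = ½·t·(t/0.75) = t²/1.5.
At t = 23.4: DWL = 365.04. At t = 36.9: DWL = 907.74.
Increase = 907.74 − 365.04 = 542.70.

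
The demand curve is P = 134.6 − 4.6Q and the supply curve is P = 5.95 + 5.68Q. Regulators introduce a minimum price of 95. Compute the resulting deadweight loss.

Competitive equilibrium: 134.6 − 4.6Q = 5.95 + 5.68Q → Q* = 12.5146, P* = 77.0329.
At the floor P = 95, quantity demanded = (134.6 − 95)/4.6 = 8.6087.
Sellers' marginal cost at Q' = 8.6087: 5.95 + 5.68·8.6087 = 54.8474.
ΔQ = 12.5146 − 8.6087 = 3.9059; wedge = 95 − 54.8474 = 40.1526.
Welfare loss = ½ × 3.9059 × 40.1526 = 78.42.

78.42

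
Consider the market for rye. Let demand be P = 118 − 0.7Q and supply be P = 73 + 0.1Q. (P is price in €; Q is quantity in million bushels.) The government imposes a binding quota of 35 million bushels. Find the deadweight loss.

€180.625 million

Competitive equilibrium: 118 − 0.7Q = 73 + 0.1Q → Q* = 56.25, P* = 78.625.
At Q = 35: demand price = 118 − 0.7·35 = 93.5; supply price = 73 + 0.1·35 = 76.5.
ΔQ = 56.25 − 35 = 21.25; wedge = 93.5 − 76.5 = 17.
DWL = ½ × 21.25 × 17 = €180.625 million.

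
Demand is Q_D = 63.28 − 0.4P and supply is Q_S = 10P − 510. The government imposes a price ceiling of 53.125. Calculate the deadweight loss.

519

In inverse form: demand P = 158.2 − 2.5Q, supply P = 51 + 0.1Q.
Competitive equilibrium: 158.2 − 2.5Q = 51 + 0.1Q → Q* = 41.2308, P* = 55.1231.
At the ceiling P = 53.125, quantity supplied = (53.125 − 51)/0.1 = 21.25.
Willingness to pay at Q' = 21.25: 158.2 − 2.5·21.25 = 105.075.
ΔQ = 41.2308 − 21.25 = 19.9808; wedge = 105.075 − 53.125 = 51.95.
Welfare loss = ½ × 19.9808 × 51.95 = 519.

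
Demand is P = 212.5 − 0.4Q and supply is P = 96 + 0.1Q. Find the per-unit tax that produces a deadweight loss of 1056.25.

32.5

Competitive equilibrium: 212.5 − 0.4Q = 96 + 0.1Q → Q* = 233, P* = 119.3.
A tax t gives ΔQ = t/0.5 and wedge t, so DWL = t²/1.
t²/1 = 1056.25 → t² = 1056.25 → t = 32.5.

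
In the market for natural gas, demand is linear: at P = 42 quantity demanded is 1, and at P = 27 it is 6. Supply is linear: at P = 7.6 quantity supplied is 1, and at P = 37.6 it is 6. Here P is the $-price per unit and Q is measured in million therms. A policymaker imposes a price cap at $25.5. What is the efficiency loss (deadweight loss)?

$3.17 million

Demand slope = (27 − 42)/(6 − 1) = −3, so P = 45 − 3Q.
Supply slope = (37.6 − 7.6)/(6 − 1) = 6, so P = 1.6 + 6Q.
Competitive equilibrium: 45 − 3Q = 1.6 + 6Q → Q* = 4.8222, P* = 30.5333.
At the ceiling P = 25.5, quantity supplied = (25.5 − 1.6)/6 = 3.9833.
Willingness to pay at Q' = 3.9833: 45 − 3·3.9833 = 33.0501.
ΔQ = 4.8222 − 3.9833 = 0.8389; wedge = 33.0501 − 25.5 = 7.5501.
DWL = ½ × 0.8389 × 7.5501 = $3.17 million.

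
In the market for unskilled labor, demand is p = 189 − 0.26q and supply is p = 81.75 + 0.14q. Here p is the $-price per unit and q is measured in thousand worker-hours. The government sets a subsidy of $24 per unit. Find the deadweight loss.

Competitive equilibrium: 189 − 0.26q = 81.75 + 0.14q → q* = 268.125, p* = 119.2875.
The subsidy lowers effective supply by 24: p = 57.75 + 0.14q.
New quantity: 189 − 0.26q = 57.75 + 0.14q → q' = 328.125.
Overproduction Δq = 328.125 − 268.125 = 60; wedge = subsidy = 24.
Welfare loss = ½ × 60 × 24 = $720 thousand.

$720 thousand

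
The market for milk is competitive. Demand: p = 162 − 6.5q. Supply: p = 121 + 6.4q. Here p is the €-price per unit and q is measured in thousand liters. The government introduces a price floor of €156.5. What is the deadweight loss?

€35.08 thousand

Competitive equilibrium: 162 − 6.5q = 121 + 6.4q → q* = 3.1783, p* = 141.3411.
At the floor p = 156.5, quantity demanded = (162 − 156.5)/6.5 = 0.8462.
Sellers' marginal cost at q' = 0.8462: 121 + 6.4·0.8462 = 126.4157.
Δq = 3.1783 − 0.8462 = 2.3321; wedge = 156.5 − 126.4157 = 30.0843.
Deadweight loss = ½ × 2.3321 × 30.0843 = €35.08 thousand.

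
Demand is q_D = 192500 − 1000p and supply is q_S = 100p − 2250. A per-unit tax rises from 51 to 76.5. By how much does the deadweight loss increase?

In inverse form: demand p = 192.5 − 0.001q, supply p = 22.5 + 0.01q.
Competitive equilibrium: 192.5 − 0.001q = 22.5 + 0.01q → q* = 15454.5455, p* = 177.0455.
For a per-unit tax t: Δq = t/0.011, so DWL = ½·t·(t/0.011) = t²/0.022.
At t = 51: DWL = 118227.273. At t = 76.5: DWL = 266011.364.
Increase = 266011.364 − 118227.273 = 147784.09.

147784.09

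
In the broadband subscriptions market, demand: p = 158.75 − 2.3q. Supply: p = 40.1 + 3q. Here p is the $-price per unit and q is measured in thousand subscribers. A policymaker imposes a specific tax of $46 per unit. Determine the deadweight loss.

Competitive equilibrium: 158.75 − 2.3q = 40.1 + 3q → q* = 22.3868, p* = 107.2604.
With the tax, the buyer price exceeds the seller price by 46: (158.75 − 2.3q) − (40.1 + 3q) = 46 → q' = 13.7075.
Δq = 22.3868 − 13.7075 = 8.6793; the wedge equals the tax, 46.
Deadweight loss = ½ × 8.6793 × 46 = $199.62 thousand.

$199.62 thousand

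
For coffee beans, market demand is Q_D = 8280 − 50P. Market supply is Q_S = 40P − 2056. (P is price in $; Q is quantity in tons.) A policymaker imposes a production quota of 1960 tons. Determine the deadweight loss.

$7511.11

In inverse form: demand P = 165.6 − 0.02Q, supply P = 51.4 + 0.025Q.
Competitive equilibrium: 165.6 − 0.02Q = 51.4 + 0.025Q → Q* = 2537.7778, P* = 114.8444.
At Q = 1960: demand price = 165.6 − 0.02·1960 = 126.4; supply price = 51.4 + 0.025·1960 = 100.4.
ΔQ = 2537.7778 − 1960 = 577.7778; wedge = 126.4 − 100.4 = 26.
DWL = ½ × 577.7778 × 26 = $7511.11.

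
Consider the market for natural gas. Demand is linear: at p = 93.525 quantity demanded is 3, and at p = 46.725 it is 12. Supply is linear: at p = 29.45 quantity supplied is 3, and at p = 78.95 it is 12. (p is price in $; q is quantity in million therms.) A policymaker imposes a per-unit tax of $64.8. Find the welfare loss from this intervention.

$196.22 million

Demand slope = (46.725 − 93.525)/(12 − 3) = −5.2, so p = 109.125 − 5.2q.
Supply slope = (78.95 − 29.45)/(12 − 3) = 5.5, so p = 12.95 + 5.5q.
Competitive equilibrium: 109.125 − 5.2q = 12.95 + 5.5q → q* = 8.9883, p* = 62.3857.
With the tax, the buyer price exceeds the seller price by 64.8: (109.125 − 5.2q) − (12.95 + 5.5q) = 64.8 → q' = 2.9322.
Δq = 8.9883 − 2.9322 = 6.0561; the wedge equals the tax, 64.8.
Deadweight loss = ½ × 6.0561 × 64.8 = $196.22 million.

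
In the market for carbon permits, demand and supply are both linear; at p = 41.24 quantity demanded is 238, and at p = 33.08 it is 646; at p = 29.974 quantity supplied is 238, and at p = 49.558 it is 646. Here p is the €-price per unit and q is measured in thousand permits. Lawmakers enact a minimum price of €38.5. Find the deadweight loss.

€27.96 thousand

Demand slope = (33.08 − 41.24)/(646 − 238) = −0.02, so p = 46 − 0.02q.
Supply slope = (49.558 − 29.974)/(646 − 238) = 0.048, so p = 18.55 + 0.048q.
Competitive equilibrium: 46 − 0.02q = 18.55 + 0.048q → q* = 403.6765, p* = 37.9265.
At the floor p = 38.5, quantity demanded = (46 − 38.5)/0.02 = 375.
Sellers' marginal cost at q' = 375: 18.55 + 0.048·375 = 36.55.
Δq = 403.6765 − 375 = 28.6765; wedge = 38.5 − 36.55 = 1.95.
DWL = ½ × 28.6765 × 1.95 = €27.96 thousand.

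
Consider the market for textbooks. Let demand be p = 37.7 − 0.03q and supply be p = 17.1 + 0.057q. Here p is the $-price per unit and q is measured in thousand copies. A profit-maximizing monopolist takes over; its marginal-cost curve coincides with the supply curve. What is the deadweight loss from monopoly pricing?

Competitive equilibrium: 37.7 − 0.03q = 17.1 + 0.057q → q* = 236.78161, p* = 30.59655.
Marginal revenue: MR = 37.7 − 0.06q. Set MR = MC: 37.7 − 0.06q = 17.1 + 0.057q → q_m = 176.06838.
Price p_m = 37.7 − 0.03·176.06838 = 32.41795; MC(q_m) = 17.1 + 0.057·176.06838 = 27.1359.
Competitive q* = 236.78161, so Δq = 60.71323; wedge = 32.41795 − 27.1359 = 5.28205.
Welfare loss = ½ × 60.71323 × 5.28205 = $160.35 thousand.

$160.35 thousand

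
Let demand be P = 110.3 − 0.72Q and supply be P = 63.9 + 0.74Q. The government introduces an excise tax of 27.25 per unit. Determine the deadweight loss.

Competitive equilibrium: 110.3 − 0.72Q = 63.9 + 0.74Q → Q* = 31.7808, P* = 87.4178.
With the tax, the buyer price exceeds the seller price by 27.25: (110.3 − 0.72Q) − (63.9 + 0.74Q) = 27.25 → Q' = 13.1164.
ΔQ = 31.7808 − 13.1164 = 18.6644; the wedge equals the tax, 27.25.
Welfare loss = ½ × 18.6644 × 27.25 = 254.30.

254.30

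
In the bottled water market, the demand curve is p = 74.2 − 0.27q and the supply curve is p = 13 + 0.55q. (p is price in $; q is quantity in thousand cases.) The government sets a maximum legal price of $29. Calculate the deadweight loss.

$850.42 thousand

Competitive equilibrium: 74.2 − 0.27q = 13 + 0.55q → q* = 74.6341, p* = 54.0488.
At the ceiling p = 29, quantity supplied = (29 − 13)/0.55 = 29.0909.
Willingness to pay at q' = 29.0909: 74.2 − 0.27·29.0909 = 66.3455.
Δq = 74.6341 − 29.0909 = 45.5432; wedge = 66.3455 − 29 = 37.3455.
Deadweight loss = ½ × 45.5432 × 37.3455 = $850.42 thousand.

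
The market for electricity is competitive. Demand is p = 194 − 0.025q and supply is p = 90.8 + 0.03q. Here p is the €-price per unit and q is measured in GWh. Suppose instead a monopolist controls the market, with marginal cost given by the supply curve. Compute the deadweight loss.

Competitive equilibrium: 194 − 0.025q = 90.8 + 0.03q → q* = 1876.3636, p* = 147.0909.
Marginal revenue: MR = 194 − 0.05q. Set MR = MC: 194 − 0.05q = 90.8 + 0.03q → q_m = 1290.
Price p_m = 194 − 0.025·1290 = 161.75; MC(q_m) = 90.8 + 0.03·1290 = 129.5.
Competitive q* = 1876.3636, so Δq = 586.3636; wedge = 161.75 − 129.5 = 32.25.
The triangle = ½ × 586.3636 × 32.25 = €9455.11.

€9455.11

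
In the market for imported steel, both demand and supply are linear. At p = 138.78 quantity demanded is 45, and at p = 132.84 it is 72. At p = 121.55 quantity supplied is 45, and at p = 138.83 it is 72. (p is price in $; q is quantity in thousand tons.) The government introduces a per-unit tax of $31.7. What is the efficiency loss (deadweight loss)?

$584.24 thousand

Demand slope = (132.84 − 138.78)/(72 − 45) = −0.22, so p = 148.68 − 0.22q.
Supply slope = (138.83 − 121.55)/(72 − 45) = 0.64, so p = 92.75 + 0.64q.
Competitive equilibrium: 148.68 − 0.22q = 92.75 + 0.64q → q* = 65.0349, p* = 134.3723.
With the tax, the buyer price exceeds the seller price by 31.7: (148.68 − 0.22q) − (92.75 + 0.64q) = 31.7 → q' = 28.1744.
Δq = 65.0349 − 28.1744 = 36.8605; the wedge equals the tax, 31.7.
The triangle = ½ × 36.8605 × 31.7 = $584.24 thousand.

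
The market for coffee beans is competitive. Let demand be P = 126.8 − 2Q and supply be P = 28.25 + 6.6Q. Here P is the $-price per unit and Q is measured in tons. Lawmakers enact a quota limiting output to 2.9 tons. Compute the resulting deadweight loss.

Competitive equilibrium: 126.8 − 2Q = 28.25 + 6.6Q → Q* = 11.4593, P* = 103.8814.
At Q = 2.9: demand price = 126.8 − 2·2.9 = 121; supply price = 28.25 + 6.6·2.9 = 47.39.
ΔQ = 11.4593 − 2.9 = 8.5593; wedge = 121 − 47.39 = 73.61.
Welfare loss = ½ × 8.5593 × 73.61 = $315.03.

$315.03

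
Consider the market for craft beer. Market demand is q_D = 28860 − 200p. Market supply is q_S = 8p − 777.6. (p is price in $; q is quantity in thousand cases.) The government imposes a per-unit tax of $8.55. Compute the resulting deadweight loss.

$281.16 thousand

In inverse form: demand p = 144.3 − 0.005q, supply p = 97.2 + 0.125q.
Competitive equilibrium: 144.3 − 0.005q = 97.2 + 0.125q → q* = 362.3077, p* = 142.4885.
With the tax, the buyer price exceeds the seller price by 8.55: (144.3 − 0.005q) − (97.2 + 0.125q) = 8.55 → q' = 296.5385.
Δq = 362.3077 − 296.5385 = 65.7692; the wedge equals the tax, 8.55.
Welfare loss = ½ × 65.7692 × 8.55 = $281.16 thousand.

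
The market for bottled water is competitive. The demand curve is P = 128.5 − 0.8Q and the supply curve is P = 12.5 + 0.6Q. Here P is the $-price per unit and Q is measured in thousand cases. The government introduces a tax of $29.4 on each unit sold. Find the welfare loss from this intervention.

Competitive equilibrium: 128.5 − 0.8Q = 12.5 + 0.6Q → Q* = 82.8571, P* = 62.2143.
With the tax, the buyer price exceeds the seller price by 29.4: (128.5 − 0.8Q) − (12.5 + 0.6Q) = 29.4 → Q' = 61.8571.
ΔQ = 82.8571 − 61.8571 = 21; the wedge equals the tax, 29.4.
Deadweight loss = ½ × 21 × 29.4 = $308.70 thousand.

$308.70 thousand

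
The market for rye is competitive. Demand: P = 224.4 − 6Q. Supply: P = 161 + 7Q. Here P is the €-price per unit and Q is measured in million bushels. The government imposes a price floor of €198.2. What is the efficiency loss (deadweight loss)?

Competitive equilibrium: 224.4 − 6Q = 161 + 7Q → Q* = 4.8769, P* = 195.1385.
At the floor P = 198.2, quantity demanded = (224.4 − 198.2)/6 = 4.3667.
Sellers' marginal cost at Q' = 4.3667: 161 + 7·4.3667 = 191.5669.
ΔQ = 4.8769 − 4.3667 = 0.5102; wedge = 198.2 − 191.5669 = 6.6331.
DWL = ½ × 0.5102 × 6.6331 = €1.69 million.

€1.69 million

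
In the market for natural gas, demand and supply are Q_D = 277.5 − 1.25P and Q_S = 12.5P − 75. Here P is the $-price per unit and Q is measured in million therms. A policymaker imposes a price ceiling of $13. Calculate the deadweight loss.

In inverse form: demand P = 222 − 0.8Q, supply P = 6 + 0.08Q.
Competitive equilibrium: 222 − 0.8Q = 6 + 0.08Q → Q* = 245.4545, P* = 25.6364.
At the ceiling P = 13, quantity supplied = (13 − 6)/0.08 = 87.5.
Willingness to pay at Q' = 87.5: 222 − 0.8·87.5 = 152.
ΔQ = 245.4545 − 87.5 = 157.9545; wedge = 152 − 13 = 139.
Deadweight loss = ½ × 157.9545 × 139 = $10977.84 million.

$10977.84 million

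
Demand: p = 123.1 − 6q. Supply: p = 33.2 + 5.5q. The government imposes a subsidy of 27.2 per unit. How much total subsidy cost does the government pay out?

Competitive equilibrium: 123.1 − 6q = 33.2 + 5.5q → q* = 7.8174, p* = 76.1957.
The subsidy lowers effective supply by 27.2: p = 6 + 5.5q.
New quantity: 123.1 − 6q = 6 + 5.5q → q' = 10.1826.
Total subsidy cost = 27.2 × 10.1826 = 276.97.

276.97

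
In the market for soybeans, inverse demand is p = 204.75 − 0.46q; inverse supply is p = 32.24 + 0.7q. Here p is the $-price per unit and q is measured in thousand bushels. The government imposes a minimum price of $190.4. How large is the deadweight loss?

$8010.33 thousand

Competitive equilibrium: 204.75 − 0.46q = 32.24 + 0.7q → q* = 148.7155, p* = 136.3409.
At the floor p = 190.4, quantity demanded = (204.75 − 190.4)/0.46 = 31.1957.
Sellers' marginal cost at q' = 31.1957: 32.24 + 0.7·31.1957 = 54.077.
Δq = 148.7155 − 31.1957 = 117.5198; wedge = 190.4 − 54.077 = 136.323.
Welfare loss = ½ × 117.5198 × 136.323 = $8010.33 thousand.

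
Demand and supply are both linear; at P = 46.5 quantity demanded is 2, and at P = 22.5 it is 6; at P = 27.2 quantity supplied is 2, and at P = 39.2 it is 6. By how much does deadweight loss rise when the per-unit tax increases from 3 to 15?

Demand slope = (22.5 − 46.5)/(6 − 2) = −6, so P = 58.5 − 6Q.
Supply slope = (39.2 − 27.2)/(6 − 2) = 3, so P = 21.2 + 3Q.
Competitive equilibrium: 58.5 − 6Q = 21.2 + 3Q → Q* = 4.1444, P* = 33.6333.
For a per-unit tax t: ΔQ = t/9, so DWL = ½·t·(t/9) = t²/18.
At t = 3: DWL = 0.5. At t = 15: DWL = 12.5.
Increase = 12.5 − 0.5 = 12.

12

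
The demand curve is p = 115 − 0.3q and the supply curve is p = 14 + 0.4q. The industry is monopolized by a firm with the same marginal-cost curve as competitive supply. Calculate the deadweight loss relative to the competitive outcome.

Competitive equilibrium: 115 − 0.3q = 14 + 0.4q → q* = 144.2857, p* = 71.7143.
Marginal revenue: MR = 115 − 0.6q. Set MR = MC: 115 − 0.6q = 14 + 0.4q → q_m = 101.
Price p_m = 115 − 0.3·101 = 84.7; MC(q_m) = 14 + 0.4·101 = 54.4.
Competitive q* = 144.2857, so Δq = 43.2857; wedge = 84.7 − 54.4 = 30.3.
Deadweight loss = ½ × 43.2857 × 30.3 = 655.78.

655.78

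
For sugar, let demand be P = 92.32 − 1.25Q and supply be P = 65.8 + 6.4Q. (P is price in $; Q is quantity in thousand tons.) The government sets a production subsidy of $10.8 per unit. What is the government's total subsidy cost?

$52.69 thousand

Competitive equilibrium: 92.32 − 1.25Q = 65.8 + 6.4Q → Q* = 3.4667, P* = 87.9867.
The subsidy lowers effective supply by 10.8: P = 55 + 6.4Q.
New quantity: 92.32 − 1.25Q = 55 + 6.4Q → Q' = 4.8784.
Total subsidy cost = 10.8 × 4.8784 = $52.69 thousand.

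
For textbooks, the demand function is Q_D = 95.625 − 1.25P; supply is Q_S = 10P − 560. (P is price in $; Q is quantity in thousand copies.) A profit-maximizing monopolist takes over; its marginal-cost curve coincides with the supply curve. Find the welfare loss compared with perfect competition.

In inverse form: demand P = 76.5 − 0.8Q, supply P = 56 + 0.1Q.
Competitive equilibrium: 76.5 − 0.8Q = 56 + 0.1Q → Q* = 22.7778, P* = 58.2778.
Marginal revenue: MR = 76.5 − 1.6Q. Set MR = MC: 76.5 − 1.6Q = 56 + 0.1Q → Q_m = 12.0588.
Price P_m = 76.5 − 0.8·12.0588 = 66.853; MC(Q_m) = 56 + 0.1·12.0588 = 57.2059.
Competitive Q* = 22.7778, so ΔQ = 10.719; wedge = 66.853 − 57.2059 = 9.6471.
Deadweight loss = ½ × 10.719 × 9.6471 = $51.70 thousand.

$51.70 thousand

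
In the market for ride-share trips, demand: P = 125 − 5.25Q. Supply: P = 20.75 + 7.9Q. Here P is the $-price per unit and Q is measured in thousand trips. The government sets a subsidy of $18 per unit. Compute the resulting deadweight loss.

Competitive equilibrium: 125 − 5.25Q = 20.75 + 7.9Q → Q* = 7.9278, P* = 83.3793.
The subsidy lowers effective supply by 18: P = 2.75 + 7.9Q.
New quantity: 125 − 5.25Q = 2.75 + 7.9Q → Q' = 9.2966.
Overproduction ΔQ = 9.2966 − 7.9278 = 1.3688; wedge = subsidy = 18.
DWL = ½ × 1.3688 × 18 = $12.32 thousand.

$12.32 thousand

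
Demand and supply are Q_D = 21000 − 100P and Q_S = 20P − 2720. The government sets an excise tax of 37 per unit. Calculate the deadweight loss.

11408.33

In inverse form: demand P = 210 − 0.01Q, supply P = 136 + 0.05Q.
Competitive equilibrium: 210 − 0.01Q = 136 + 0.05Q → Q* = 1233.3333, P* = 197.6667.
With the tax, the buyer price exceeds the seller price by 37: (210 − 0.01Q) − (136 + 0.05Q) = 37 → Q' = 616.6667.
ΔQ = 1233.3333 − 616.6667 = 616.6666; the wedge equals the tax, 37.
DWL = ½ × 616.6666 × 37 = 11408.33.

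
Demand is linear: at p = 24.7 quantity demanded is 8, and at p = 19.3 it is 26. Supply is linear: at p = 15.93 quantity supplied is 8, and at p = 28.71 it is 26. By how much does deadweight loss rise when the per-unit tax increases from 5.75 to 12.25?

Demand slope = (19.3 − 24.7)/(26 − 8) = −0.3, so p = 27.1 − 0.3q.
Supply slope = (28.71 − 15.93)/(26 − 8) = 0.71, so p = 10.25 + 0.71q.
Competitive equilibrium: 27.1 − 0.3q = 10.25 + 0.71q → q* = 16.6832, p* = 22.095.
For a per-unit tax t: Δq = t/1.01, so DWL = ½·t·(t/1.01) = t²/2.02.
At t = 5.75: DWL = 16.368. At t = 12.25: DWL = 74.288.
Increase = 74.288 − 16.368 = 57.92.

57.92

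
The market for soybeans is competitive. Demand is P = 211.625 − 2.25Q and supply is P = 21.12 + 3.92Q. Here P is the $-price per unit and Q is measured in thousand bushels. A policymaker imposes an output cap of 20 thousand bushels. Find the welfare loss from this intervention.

$364.92 thousand

Competitive equilibrium: 211.625 − 2.25Q = 21.12 + 3.92Q → Q* = 30.876, P* = 142.154.
At Q = 20: demand price = 211.625 − 2.25·20 = 166.625; supply price = 21.12 + 3.92·20 = 99.52.
ΔQ = 30.876 − 20 = 10.876; wedge = 166.625 − 99.52 = 67.105.
The triangle = ½ × 10.876 × 67.105 = $364.92 thousand.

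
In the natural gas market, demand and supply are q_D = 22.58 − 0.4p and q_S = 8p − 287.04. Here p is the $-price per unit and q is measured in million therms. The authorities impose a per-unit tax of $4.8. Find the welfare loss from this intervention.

$4.39 million

In inverse form: demand p = 56.45 − 2.5q, supply p = 35.88 + 0.125q.
Competitive equilibrium: 56.45 − 2.5q = 35.88 + 0.125q → q* = 7.8362, p* = 36.8595.
With the tax, the buyer price exceeds the seller price by 4.8: (56.45 − 2.5q) − (35.88 + 0.125q) = 4.8 → q' = 6.0076.
Δq = 7.8362 − 6.0076 = 1.8286; the wedge equals the tax, 4.8.
DWL = ½ × 1.8286 × 4.8 = $4.39 million.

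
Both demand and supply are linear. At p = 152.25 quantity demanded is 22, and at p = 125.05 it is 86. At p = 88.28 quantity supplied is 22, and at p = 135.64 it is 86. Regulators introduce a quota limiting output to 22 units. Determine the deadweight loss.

Demand slope = (125.05 − 152.25)/(86 − 22) = −0.425, so p = 161.6 − 0.425q.
Supply slope = (135.64 − 88.28)/(86 − 22) = 0.74, so p = 72 + 0.74q.
Competitive equilibrium: 161.6 − 0.425q = 72 + 0.74q → q* = 76.9099, p* = 128.9133.
At q = 22: demand price = 161.6 − 0.425·22 = 152.25; supply price = 72 + 0.74·22 = 88.28.
Δq = 76.9099 − 22 = 54.9099; wedge = 152.25 − 88.28 = 63.97.
DWL = ½ × 54.9099 × 63.97 = 1756.29.

1756.29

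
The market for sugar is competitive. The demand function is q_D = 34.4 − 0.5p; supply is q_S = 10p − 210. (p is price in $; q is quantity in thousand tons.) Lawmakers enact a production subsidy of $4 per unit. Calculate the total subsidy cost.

$98.67 thousand

In inverse form: demand p = 68.8 − 2q, supply p = 21 + 0.1q.
Competitive equilibrium: 68.8 − 2q = 21 + 0.1q → q* = 22.7619, p* = 23.2762.
The subsidy lowers effective supply by 4: p = 17 + 0.1q.
New quantity: 68.8 − 2q = 17 + 0.1q → q' = 24.6667.
Total subsidy cost = 4 × 24.6667 = $98.67 thousand.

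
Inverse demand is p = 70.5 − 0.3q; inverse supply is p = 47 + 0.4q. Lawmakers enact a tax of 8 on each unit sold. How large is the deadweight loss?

Competitive equilibrium: 70.5 − 0.3q = 47 + 0.4q → q* = 33.5714, p* = 60.4286.
With the tax, the buyer price exceeds the seller price by 8: (70.5 − 0.3q) − (47 + 0.4q) = 8 → q' = 22.1429.
Δq = 33.5714 − 22.1429 = 11.4285; the wedge equals the tax, 8.
DWL = ½ × 11.4285 × 8 = 45.71.

45.71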